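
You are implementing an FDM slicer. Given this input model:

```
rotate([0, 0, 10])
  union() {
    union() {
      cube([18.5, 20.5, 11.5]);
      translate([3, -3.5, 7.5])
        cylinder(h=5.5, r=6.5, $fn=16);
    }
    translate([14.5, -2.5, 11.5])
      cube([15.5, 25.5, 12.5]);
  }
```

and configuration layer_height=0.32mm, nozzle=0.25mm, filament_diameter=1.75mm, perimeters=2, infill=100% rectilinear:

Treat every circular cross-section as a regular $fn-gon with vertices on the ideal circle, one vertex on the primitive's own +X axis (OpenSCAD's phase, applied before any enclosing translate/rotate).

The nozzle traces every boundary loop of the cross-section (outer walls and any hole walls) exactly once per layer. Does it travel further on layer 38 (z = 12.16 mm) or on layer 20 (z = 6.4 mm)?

Layer 38 (z = 12.16): the cube does not reach this height (z outside [0, 11.5]); the r=6.5 cylinder at (3, -3.5) gives a regular 16-gon of circumradius 6.5 (constant along its height) (perimeter = 2·16·6.500·sin(180°/16) = 40.58 mm); Combining (union): only the r=6.5 cylinder at (3, -3.5) is present, so the union is just that shape — boundary = 40.58 mm; the cube at (14.5, -2.5) is present — its section is the full 15.5×25.5 rectangle (perimeter 82.00 mm); Combining (union): the 2 present regions are separate (no shared area or edge), so areas and boundary lengths simply add and each stays a separate island — boundary = 122.58 mm; (whole slice rotated 10° about Z — lengths, areas and connectivity unchanged). So its perimeter = 122.58 mm. Layer 20 (z = 6.4): the cube (footprint 18.5×20.5) is included at this height (perimeter 78.00 mm); the cylinder at (3, -3.5) is absent (z outside [7.5, 13]); Merging all regions: only the 18.5×20.5 cube is present, so the union is just that shape — boundary = 78.00 mm; the cube at (14.5, -2.5) does not reach this height (z outside [11.5, 24]); Combining (union): only the result so far is present, so the union is just that shape — boundary = 78.00 mm; (rotated 10° about Z; rotation is an isometry so areas/perimeters/island counts are preserved). So its perimeter = 78.00 mm. Layer 38 is larger (122.58 vs 78.00 mm).

layer 38 (z = 12.16 mm)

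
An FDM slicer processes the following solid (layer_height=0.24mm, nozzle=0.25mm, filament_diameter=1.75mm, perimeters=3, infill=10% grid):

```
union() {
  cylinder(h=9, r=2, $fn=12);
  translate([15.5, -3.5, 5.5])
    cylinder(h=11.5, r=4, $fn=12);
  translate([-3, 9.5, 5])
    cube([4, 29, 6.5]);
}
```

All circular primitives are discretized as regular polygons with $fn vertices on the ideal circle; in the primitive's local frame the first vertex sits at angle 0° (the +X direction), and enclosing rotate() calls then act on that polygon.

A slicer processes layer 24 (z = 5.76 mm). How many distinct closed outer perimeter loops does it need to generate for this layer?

At z = 5.76 mm: the cylinder: section is a regular 12-gon, circumradius r=2; the r=4 cylinder at (15.5, -3.5) contributes a regular 12-gon of circumradius 4; the cube at (-3, 9.5) is present — its section is the full 4×29 rectangle; Merging all regions: the 3 present regions are separate (no shared area or edge), so areas and boundary lengths simply add and each stays a separate island — 3 connected regions. The result has 3 disconnected regions.

3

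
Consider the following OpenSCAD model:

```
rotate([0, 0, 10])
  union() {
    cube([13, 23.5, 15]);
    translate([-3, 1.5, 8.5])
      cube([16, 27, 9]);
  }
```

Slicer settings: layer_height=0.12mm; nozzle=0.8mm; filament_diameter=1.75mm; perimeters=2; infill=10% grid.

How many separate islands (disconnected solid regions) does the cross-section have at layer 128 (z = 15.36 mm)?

1

At z = 15.36 mm: the cube is not intersected at this z (z outside [0, 15]); the cube at (-3, 1.5) is present — its section is the full 16×27 rectangle; Combining (union): only the 16×27 cube at (-3, 1.5) is present, so the union is just that shape — 1 connected region; (whole slice rotated 10° about Z — lengths, areas and connectivity unchanged). Overall, the cross-section is a single solid region. Island count = 1.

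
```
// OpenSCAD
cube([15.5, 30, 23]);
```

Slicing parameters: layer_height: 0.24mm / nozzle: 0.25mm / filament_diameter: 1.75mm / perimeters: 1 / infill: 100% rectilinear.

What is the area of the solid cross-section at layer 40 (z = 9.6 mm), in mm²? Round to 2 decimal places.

At z = 9.6 mm: the 15.5×30 cube contributes its full rectangle (area 465.00 mm²). Overall, the cross-section is a single solid region. Net area = 465.00 mm².

465.00 mm²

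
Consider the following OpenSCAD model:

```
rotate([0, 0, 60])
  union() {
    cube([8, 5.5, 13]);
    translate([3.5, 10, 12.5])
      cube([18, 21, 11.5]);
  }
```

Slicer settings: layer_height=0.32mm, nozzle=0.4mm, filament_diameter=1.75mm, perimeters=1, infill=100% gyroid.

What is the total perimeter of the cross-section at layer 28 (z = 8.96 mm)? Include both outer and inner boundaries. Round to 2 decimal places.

27.00 mm

At z = 8.96 mm: the cube (footprint 8×5.5) is included at this height (perimeter 27.00 mm); the cube at (3.5, 10) does not reach this height (z outside [12.5, 24]); Merging all regions: only the 8×5.5 cube is present, so the union is just that shape — boundary = 27.00 mm; (rotated 60° about Z; rotation is an isometry so areas/perimeters/island counts are preserved). Overall, the cross-section is a single solid region. Total boundary length (outer) = 27.00 mm.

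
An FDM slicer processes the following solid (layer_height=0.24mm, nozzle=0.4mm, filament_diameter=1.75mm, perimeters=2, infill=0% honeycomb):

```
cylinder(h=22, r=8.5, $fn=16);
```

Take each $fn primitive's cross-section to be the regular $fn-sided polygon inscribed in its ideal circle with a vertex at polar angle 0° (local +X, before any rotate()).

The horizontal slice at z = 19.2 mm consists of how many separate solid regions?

At z = 19.2 mm: the r=8.5 cylinder contributes a regular 16-gon of circumradius 8.5. The result has 1 disconnected region.

1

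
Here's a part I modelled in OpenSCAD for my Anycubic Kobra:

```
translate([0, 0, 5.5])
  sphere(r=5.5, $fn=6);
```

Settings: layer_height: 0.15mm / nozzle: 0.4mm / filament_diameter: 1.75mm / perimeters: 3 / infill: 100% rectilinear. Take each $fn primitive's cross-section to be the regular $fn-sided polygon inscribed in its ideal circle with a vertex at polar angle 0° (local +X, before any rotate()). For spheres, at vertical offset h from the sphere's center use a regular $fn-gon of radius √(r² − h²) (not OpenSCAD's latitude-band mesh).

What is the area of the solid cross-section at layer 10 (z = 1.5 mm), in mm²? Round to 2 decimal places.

At z = 1.5 mm: the sphere: section is a regular 6-gon, circumradius = √(r²−h²) = √(5.5²−4²) = 3.775 (area = (6/2)·3.775²·sin(360°/6) = 37.02 mm²). Overall, the cross-section is a single solid region. Net area = 37.02 mm².

37.02 mm²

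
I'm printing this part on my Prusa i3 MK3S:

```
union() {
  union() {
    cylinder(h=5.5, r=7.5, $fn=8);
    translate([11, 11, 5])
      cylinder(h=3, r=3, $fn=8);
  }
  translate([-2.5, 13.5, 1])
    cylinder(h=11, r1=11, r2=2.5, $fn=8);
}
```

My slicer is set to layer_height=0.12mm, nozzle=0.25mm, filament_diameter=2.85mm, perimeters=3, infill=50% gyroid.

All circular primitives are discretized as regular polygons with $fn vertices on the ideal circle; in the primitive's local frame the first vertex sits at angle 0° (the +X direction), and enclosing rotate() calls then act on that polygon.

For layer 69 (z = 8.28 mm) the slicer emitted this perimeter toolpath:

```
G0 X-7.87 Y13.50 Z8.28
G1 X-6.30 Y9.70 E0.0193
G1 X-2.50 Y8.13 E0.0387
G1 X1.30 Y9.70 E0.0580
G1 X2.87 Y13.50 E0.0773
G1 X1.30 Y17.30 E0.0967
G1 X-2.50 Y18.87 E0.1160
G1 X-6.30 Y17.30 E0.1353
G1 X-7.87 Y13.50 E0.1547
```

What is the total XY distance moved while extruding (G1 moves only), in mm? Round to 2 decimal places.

32.89 mm

Sum the Euclidean lengths of each G1 segment: total = 32.89 mm.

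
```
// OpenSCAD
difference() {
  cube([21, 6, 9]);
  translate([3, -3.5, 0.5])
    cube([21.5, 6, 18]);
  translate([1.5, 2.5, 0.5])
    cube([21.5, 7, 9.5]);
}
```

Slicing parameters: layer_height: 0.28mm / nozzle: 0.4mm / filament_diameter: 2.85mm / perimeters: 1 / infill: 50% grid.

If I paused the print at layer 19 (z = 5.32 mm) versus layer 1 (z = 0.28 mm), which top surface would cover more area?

Layer 19 (z = 5.32): the cube is present — its section is the full 21×6 rectangle (area 126.00 mm²); the cube at (3, -3.5) (footprint 21.5×6) is included at this height (area 129.00 mm²); the cube at (1.5, 2.5) (footprint 21.5×7) is included at this height (area 150.50 mm²); After the difference (first − rest): starting from the 21×6 cube (126.00 mm²), the 21.5×6 cube at (3, -3.5) partially overlaps it — only the 45.00 mm² overlap (of its 129.00 mm²) is removed, clipping the outline; the 21.5×7 cube at (1.5, 2.5) partially overlaps it — only the 68.25 mm² overlap (of its 150.50 mm²) is removed, clipping the outline — area = 12.75 mm². So its area = 12.75 mm². Layer 1 (z = 0.28): the 21×6 cube contributes its full rectangle (area 126.00 mm²); the cube at (3, -3.5) does not reach this height (z outside [0.5, 18.5]); the cube at (1.5, 2.5) does not reach this height (z outside [0.5, 10]); Subtracting the remaining from the first: none of the subtracted shapes is present at this height, so the 21×6 cube is unchanged — area = 126.00 mm². So its area = 126.00 mm². Layer 1 is larger (126.00 vs 12.75 mm²).

layer 1 (z = 0.28 mm)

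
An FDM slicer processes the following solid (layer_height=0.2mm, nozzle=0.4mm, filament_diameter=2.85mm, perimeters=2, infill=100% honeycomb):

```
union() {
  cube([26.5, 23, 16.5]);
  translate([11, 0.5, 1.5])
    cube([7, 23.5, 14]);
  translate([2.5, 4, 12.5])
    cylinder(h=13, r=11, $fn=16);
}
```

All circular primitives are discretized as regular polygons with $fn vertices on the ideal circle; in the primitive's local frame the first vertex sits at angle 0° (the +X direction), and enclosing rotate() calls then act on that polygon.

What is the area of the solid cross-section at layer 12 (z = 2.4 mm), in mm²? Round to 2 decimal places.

616.50 mm²

At z = 2.4 mm: the cube (footprint 26.5×23) is included at this height (area 609.50 mm²); the cube at (11, 0.5) (footprint 7×23.5) is included at this height (area 164.50 mm²); the cylinder at (2.5, 4) is absent (z outside [12.5, 25.5]); Combining (union): the regions partially overlap — summed areas 774.00 mm² minus the doubly-counted overlap 157.50 mm² gives 616.50 mm² — area = 616.50 mm². Overall, the cross-section is a single solid region. Net area = 616.50 mm².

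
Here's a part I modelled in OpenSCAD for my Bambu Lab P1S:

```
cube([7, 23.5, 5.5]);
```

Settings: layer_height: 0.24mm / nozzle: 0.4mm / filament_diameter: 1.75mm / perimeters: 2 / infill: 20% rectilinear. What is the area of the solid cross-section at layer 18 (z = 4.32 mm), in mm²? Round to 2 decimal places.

At z = 4.32 mm: the 7×23.5 cube contributes its full rectangle (area 164.50 mm²). Overall, the cross-section is a single solid region. Net area = 164.50 mm².

164.50 mm²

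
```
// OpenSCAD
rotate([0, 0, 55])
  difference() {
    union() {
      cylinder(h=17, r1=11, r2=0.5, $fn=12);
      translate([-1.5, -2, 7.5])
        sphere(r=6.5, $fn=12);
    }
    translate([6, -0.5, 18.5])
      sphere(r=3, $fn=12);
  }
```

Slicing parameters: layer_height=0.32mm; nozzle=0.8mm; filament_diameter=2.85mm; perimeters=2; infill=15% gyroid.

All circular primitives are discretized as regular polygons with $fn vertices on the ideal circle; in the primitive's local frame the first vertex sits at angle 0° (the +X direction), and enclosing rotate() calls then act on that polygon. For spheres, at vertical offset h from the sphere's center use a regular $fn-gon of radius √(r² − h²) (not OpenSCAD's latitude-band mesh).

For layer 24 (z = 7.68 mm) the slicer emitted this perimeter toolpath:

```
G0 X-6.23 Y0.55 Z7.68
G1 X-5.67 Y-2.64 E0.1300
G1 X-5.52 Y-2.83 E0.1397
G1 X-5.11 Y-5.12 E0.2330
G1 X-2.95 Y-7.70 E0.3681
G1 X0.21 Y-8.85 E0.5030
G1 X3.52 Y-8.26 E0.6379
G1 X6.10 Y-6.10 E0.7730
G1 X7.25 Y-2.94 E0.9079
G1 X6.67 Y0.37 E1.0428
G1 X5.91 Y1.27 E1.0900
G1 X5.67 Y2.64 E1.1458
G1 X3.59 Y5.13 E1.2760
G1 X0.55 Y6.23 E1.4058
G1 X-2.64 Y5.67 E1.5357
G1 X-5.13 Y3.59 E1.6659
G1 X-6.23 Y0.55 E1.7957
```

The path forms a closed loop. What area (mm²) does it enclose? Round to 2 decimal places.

Apply the shoelace formula to the sequence of (X, Y) vertices; enclosed area = 153.14 mm².

153.14 mm²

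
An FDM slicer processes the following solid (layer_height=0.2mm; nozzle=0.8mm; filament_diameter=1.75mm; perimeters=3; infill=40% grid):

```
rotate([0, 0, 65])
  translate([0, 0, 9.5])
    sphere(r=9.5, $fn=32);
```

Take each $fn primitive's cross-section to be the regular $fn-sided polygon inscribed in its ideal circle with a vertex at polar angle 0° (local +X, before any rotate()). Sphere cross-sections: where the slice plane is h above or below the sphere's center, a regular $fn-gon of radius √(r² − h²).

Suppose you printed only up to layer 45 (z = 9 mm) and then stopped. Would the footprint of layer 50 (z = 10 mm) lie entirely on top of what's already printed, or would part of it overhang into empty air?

Compare the two slices. At z = 9: the sphere: section is a regular 32-gon, circumradius = √(r²−h²) = √(9.5²−0.5²) = 9.487 (area = (32/2)·9.487²·sin(360°/32) = 280.93 mm²); (whole slice rotated 65° about Z — lengths, areas and connectivity unchanged). At z = 10: the sphere: section is a regular 32-gon, circumradius = √(r²−h²) = √(9.5²−0.5²) = 9.487 (area = (32/2)·9.487²·sin(360°/32) = 280.93 mm²); (rotated 65° about Z; rotation is an isometry so areas/perimeters/island counts are preserved). Checking containment: the cross-section at z = 10 is a subset of the cross-section at z = 9.

entirely on top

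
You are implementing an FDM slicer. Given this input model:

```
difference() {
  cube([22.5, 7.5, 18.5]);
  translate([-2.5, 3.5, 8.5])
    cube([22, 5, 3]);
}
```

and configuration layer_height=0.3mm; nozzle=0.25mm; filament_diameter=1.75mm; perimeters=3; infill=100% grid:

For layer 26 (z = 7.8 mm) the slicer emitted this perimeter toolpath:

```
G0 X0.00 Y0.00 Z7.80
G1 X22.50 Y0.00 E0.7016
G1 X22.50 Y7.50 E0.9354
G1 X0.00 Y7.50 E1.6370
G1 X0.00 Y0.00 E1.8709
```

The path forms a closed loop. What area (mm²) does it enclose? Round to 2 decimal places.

168.75 mm²

Apply the shoelace formula to the sequence of (X, Y) vertices; enclosed area = 168.75 mm².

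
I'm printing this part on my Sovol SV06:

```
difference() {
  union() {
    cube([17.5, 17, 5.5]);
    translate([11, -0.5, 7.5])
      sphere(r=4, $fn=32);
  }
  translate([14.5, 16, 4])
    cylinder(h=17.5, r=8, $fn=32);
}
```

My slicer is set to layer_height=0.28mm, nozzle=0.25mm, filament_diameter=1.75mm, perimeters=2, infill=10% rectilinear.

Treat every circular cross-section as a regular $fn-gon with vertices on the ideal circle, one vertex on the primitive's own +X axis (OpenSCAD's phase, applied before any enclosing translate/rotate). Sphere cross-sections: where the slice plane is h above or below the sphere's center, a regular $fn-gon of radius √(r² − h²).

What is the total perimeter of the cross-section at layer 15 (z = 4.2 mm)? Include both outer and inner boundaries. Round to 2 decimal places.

At z = 4.2 mm: the cube is present — its section is the full 17.5×17 rectangle (perimeter 69.00 mm); the r=4 sphere at (11, -0.5) contributes a regular 32-gon of circumradius √(4²−3.3²) = 2.261 (perimeter = 2·32·2.261·sin(180°/32) = 14.18 mm); Taking the union: the regions partially overlap (shared area 5.74 mm²), so the edge portions inside another operand are dropped and the merged outline is re-measured after clipping — boundary = 72.70 mm; the cylinder at (14.5, 16): section is a regular 32-gon, circumradius r=8 (perimeter = 2·32·8.000·sin(180°/32) = 50.18 mm); Taking the first minus the rest: starting from the result so far, the r=8 cylinder at (14.5, 16) partially overlaps it — only the 84.24 mm² overlap (of its 199.77 mm²) is removed, clipping the outline — boundary = 70.01 mm. Overall, the cross-section is a single solid region. Total boundary length (outer) = 70.01 mm.

70.01 mm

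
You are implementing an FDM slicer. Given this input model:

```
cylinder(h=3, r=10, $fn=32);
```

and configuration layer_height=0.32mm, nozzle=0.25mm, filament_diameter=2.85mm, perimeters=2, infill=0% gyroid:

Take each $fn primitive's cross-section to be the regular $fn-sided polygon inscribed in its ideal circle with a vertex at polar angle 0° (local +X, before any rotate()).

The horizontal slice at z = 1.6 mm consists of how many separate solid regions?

1

At z = 1.6 mm: the r=10 cylinder contributes a regular 32-gon of circumradius 10. The result has 1 disconnected region.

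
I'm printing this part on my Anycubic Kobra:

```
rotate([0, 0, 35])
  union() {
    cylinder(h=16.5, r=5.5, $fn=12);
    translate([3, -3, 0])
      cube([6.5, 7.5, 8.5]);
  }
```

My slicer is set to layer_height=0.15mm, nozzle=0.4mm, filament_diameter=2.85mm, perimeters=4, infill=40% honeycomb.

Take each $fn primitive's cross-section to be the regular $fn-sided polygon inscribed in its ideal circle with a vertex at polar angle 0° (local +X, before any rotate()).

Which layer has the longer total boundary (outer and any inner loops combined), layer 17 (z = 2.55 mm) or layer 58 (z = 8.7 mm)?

Layer 17 (z = 2.55): the r=5.5 cylinder gives a regular 12-gon of circumradius 5.5 (constant along its height) (perimeter = 2·12·5.500·sin(180°/12) = 34.16 mm); the cube at (3, -3) (footprint 6.5×7.5) is included at this height (perimeter 28.00 mm); Combining (union): the regions partially overlap (shared area 13.69 mm²), so the edge portions inside another operand are dropped and the merged outline is re-measured after clipping — boundary = 44.62 mm; (whole slice rotated 35° about Z — lengths, areas and connectivity unchanged). So its perimeter = 44.62 mm. Layer 58 (z = 8.7): the r=5.5 cylinder gives a regular 12-gon of circumradius 5.5 (constant along its height) (perimeter = 2·12·5.500·sin(180°/12) = 34.16 mm); the cube at (3, -3) is absent (z outside [0, 8.5]); Merging all regions: only the r=5.5 cylinder is present, so the union is just that shape — boundary = 34.16 mm; (rotated 35° about Z; rotation is an isometry so areas/perimeters/island counts are preserved). So its perimeter = 34.16 mm. Layer 17 is larger (44.62 vs 34.16 mm).

layer 17 (z = 2.55 mm)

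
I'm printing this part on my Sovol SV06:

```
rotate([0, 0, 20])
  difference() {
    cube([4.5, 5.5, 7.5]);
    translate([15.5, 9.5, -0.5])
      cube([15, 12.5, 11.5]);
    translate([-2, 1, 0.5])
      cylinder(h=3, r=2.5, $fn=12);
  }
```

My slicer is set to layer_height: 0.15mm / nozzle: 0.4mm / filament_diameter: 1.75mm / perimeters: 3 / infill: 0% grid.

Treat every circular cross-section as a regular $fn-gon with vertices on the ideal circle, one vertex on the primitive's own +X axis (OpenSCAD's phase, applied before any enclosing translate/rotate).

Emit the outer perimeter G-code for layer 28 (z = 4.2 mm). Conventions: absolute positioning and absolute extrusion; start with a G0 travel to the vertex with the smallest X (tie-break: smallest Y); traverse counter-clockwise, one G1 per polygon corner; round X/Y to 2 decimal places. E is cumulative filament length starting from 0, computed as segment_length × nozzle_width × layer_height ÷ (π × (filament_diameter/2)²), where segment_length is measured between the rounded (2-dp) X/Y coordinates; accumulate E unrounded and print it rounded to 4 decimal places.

G0 X-1.88 Y5.17 Z4.20
G1 X0.00 Y0.00 E0.1372
G1 X4.23 Y1.54 E0.2495
G1 X2.35 Y6.71 E0.3867
G1 X-1.88 Y5.17 E0.4990

At z = 4.2 mm: the 4.5×5.5 cube contributes its full rectangle; the cube at (15.5, 9.5) is present — its section is the full 15×12.5 rectangle; the cylinder at (-2, 1) is not intersected at this z (z outside [0.5, 3.5]); Subtracting the remaining from the first: starting from the 4.5×5.5 cube, the 15×12.5 cube at (15.5, 9.5) misses the remaining region (no effect) — 1 connected region; (rotated 20° about Z; rotation is an isometry so areas/perimeters/island counts are preserved). The outline is a single polygon with 4 vertices. Extrusion per mm of travel: 0.4 × 0.15 / (π × 0.875²) = 0.024945. Accumulating E over each segment gives final E = 0.4990.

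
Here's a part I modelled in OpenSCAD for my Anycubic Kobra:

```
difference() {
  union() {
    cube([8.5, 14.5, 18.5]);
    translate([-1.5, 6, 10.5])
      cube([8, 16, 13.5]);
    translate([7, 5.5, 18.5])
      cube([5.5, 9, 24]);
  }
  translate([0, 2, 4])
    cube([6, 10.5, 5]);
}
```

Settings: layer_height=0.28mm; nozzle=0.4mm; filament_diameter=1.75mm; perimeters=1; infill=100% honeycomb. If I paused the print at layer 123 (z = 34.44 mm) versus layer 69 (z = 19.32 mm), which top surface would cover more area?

Layer 123 (z = 34.44): the cube is absent (z outside [0, 18.5]); the cube at (-1.5, 6) is absent (z outside [10.5, 24]); the cube at (7, 5.5) is present — its section is the full 5.5×9 rectangle (area 49.50 mm²); Combining (union): only the 5.5×9 cube at (7, 5.5) is present, so the union is just that shape — area = 49.50 mm²; the cube at (0, 2) does not reach this height (z outside [4, 9]); Taking the first minus the rest: none of the subtracted shapes is present at this height, so the result so far is unchanged — area = 49.50 mm². So its area = 49.50 mm². Layer 69 (z = 19.32): the cube does not reach this height (z outside [0, 18.5]); the 8×16 cube at (-1.5, 6) contributes its full rectangle (area 128.00 mm²); the cube at (7, 5.5) (footprint 5.5×9) is included at this height (area 49.50 mm²); Taking the union: the 2 present regions are separate (no shared area or edge), so areas and boundary lengths simply add and each stays a separate island — area = 177.50 mm²; the cube at (0, 2) is not intersected at this z (z outside [4, 9]); Subtracting the remaining from the first: none of the subtracted shapes is present at this height, so that combined region is unchanged — area = 177.50 mm². So its area = 177.50 mm². Layer 69 is larger (177.50 vs 49.50 mm²).

layer 69 (z = 19.32 mm)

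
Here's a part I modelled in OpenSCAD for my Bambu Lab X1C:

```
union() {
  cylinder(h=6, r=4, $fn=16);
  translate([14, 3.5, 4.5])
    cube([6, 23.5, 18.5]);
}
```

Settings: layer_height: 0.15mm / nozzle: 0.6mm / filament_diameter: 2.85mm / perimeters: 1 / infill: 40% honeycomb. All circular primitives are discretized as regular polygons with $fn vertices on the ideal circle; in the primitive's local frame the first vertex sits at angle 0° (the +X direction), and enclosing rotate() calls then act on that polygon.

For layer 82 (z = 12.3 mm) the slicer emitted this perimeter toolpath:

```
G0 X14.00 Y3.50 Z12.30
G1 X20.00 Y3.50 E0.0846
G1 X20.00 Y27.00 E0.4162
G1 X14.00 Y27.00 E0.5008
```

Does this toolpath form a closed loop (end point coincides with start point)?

no

Start point (G0): (14.00, 3.50). End point (last G1): the path does not return to the start — open.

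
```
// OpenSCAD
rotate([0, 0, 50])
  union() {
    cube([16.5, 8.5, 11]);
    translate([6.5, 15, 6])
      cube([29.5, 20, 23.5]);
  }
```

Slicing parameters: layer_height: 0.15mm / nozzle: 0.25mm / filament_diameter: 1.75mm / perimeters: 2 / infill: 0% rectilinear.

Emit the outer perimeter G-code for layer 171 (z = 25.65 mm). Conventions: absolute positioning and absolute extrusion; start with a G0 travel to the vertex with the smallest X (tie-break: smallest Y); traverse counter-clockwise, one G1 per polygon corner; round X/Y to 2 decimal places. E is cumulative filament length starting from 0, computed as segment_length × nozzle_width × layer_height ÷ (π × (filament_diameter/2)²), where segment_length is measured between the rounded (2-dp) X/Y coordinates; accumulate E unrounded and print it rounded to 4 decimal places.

At z = 25.65 mm: the cube is absent (z outside [0, 11]); the 29.5×20 cube at (6.5, 15) contributes its full rectangle; Taking the union: only the 29.5×20 cube at (6.5, 15) is present, so the union is just that shape — 1 connected region; (rotated 50° about Z; rotation is an isometry so areas/perimeters/island counts are preserved). The outline is a single polygon with 4 vertices. Extrusion per mm of travel: 0.25 × 0.15 / (π × 0.875²) = 0.015591. Accumulating E over each segment gives final E = 1.5435.

G0 X-22.63 Y27.48 Z25.65
G1 X-7.31 Y14.62 E0.3118
G1 X11.65 Y37.22 E0.7718
G1 X-3.67 Y50.08 E1.0836
G1 X-22.63 Y27.48 E1.5435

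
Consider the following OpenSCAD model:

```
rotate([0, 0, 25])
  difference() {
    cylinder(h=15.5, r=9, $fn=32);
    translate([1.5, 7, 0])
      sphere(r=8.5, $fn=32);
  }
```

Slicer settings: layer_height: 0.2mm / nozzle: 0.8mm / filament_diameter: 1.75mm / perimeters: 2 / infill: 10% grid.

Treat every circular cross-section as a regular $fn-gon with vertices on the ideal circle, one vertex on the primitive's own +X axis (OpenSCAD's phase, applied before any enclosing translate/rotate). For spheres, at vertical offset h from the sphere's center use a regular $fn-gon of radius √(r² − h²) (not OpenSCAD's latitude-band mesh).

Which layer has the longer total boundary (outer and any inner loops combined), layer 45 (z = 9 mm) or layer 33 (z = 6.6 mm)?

Layer 45 (z = 9): the r=9 cylinder gives a regular 32-gon of circumradius 9 (constant along its height) (perimeter = 2·32·9.000·sin(180°/32) = 56.46 mm); the sphere at (1.5, 7) does not reach this height (|z−center|=9.000 > r=8.5); Subtracting the remaining from the first: none of the subtracted shapes is present at this height, so the r=9 cylinder is unchanged — boundary = 56.46 mm; (rotated 25° about Z; rotation is an isometry so areas/perimeters/island counts are preserved). So its perimeter = 56.46 mm. Layer 33 (z = 6.6): the r=9 cylinder gives a regular 32-gon of circumradius 9 (constant along its height) (perimeter = 2·32·9.000·sin(180°/32) = 56.46 mm); the r=8.5 sphere at (1.5, 7) slices to a regular 32-gon of circumradius 5.356 (√(r²−h²) with h=6.6 from center) (perimeter = 2·32·5.356·sin(180°/32) = 33.60 mm); After the difference (first − rest): starting from the r=9 cylinder, the r=8.5 sphere at (1.5, 7) partially overlaps it — only the 58.14 mm² overlap (of its 89.55 mm²) is removed, clipping the outline — boundary = 61.85 mm; (rotated 25° about Z; rotation is an isometry so areas/perimeters/island counts are preserved). So its perimeter = 61.85 mm. Layer 33 is larger (61.85 vs 56.46 mm).

layer 33 (z = 6.6 mm)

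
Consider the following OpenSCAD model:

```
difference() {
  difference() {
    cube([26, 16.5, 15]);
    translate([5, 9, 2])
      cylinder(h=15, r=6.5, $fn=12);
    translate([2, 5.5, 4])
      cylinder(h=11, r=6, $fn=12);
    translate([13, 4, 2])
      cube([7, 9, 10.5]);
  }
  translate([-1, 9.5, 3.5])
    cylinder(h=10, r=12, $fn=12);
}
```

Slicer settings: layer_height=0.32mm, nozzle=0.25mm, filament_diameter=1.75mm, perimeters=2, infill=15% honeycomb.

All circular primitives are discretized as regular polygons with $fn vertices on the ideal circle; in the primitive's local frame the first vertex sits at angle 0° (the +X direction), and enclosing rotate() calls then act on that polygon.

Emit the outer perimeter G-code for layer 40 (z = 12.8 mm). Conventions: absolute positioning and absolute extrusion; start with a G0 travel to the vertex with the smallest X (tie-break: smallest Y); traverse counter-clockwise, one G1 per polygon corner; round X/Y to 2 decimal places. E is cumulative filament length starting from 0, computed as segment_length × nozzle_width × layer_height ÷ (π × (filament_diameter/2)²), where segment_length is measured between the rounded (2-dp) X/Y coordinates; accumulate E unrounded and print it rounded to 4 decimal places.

G0 X5.89 Y0.00 Z12.80
G1 X26.00 Y0.00 E0.6689
G1 X26.00 Y16.50 E1.2177
G1 X8.39 Y16.50 E1.8034
G1 X9.39 Y15.50 E1.8504
G1 X10.13 Y12.75 E1.9451
G1 X10.63 Y12.25 E1.9686
G1 X11.50 Y9.00 E2.0805
G1 X10.63 Y5.75 E2.1924
G1 X9.76 Y4.88 E2.2334
G1 X9.39 Y3.50 E2.2809
G1 X5.89 Y0.00 E2.4455

At z = 12.8 mm: the cube is present — its section is the full 26×16.5 rectangle; the cylinder at (5, 9): section is a regular 12-gon, circumradius r=6.5; the r=6 cylinder at (2, 5.5) gives a regular 12-gon of circumradius 6 (constant along its height); the cube at (13, 4) is absent (z outside [2, 12.5]); After the difference (first − rest): starting from the 26×16.5 cube, the r=6.5 cylinder at (5, 9) partially overlaps it — only the 119.43 mm² overlap (of its 126.75 mm²) is removed, clipping the outline; the r=6 cylinder at (2, 5.5) partially overlaps it — only the 19.90 mm² overlap (of its 108.00 mm²) is removed, clipping the outline — 2 connected regions; the r=12 cylinder at (-1, 9.5) contributes a regular 12-gon of circumradius 12; Taking the first minus the rest: starting from that combined region, the r=12 cylinder at (-1, 9.5) partially overlaps it — only the 22.34 mm² overlap (of its 432.00 mm²) is removed, clipping the outline — 1 connected region. The outline is a single polygon with 11 vertices. Extrusion per mm of travel: 0.25 × 0.32 / (π × 0.875²) = 0.033260. Accumulating E over each segment gives final E = 2.4455.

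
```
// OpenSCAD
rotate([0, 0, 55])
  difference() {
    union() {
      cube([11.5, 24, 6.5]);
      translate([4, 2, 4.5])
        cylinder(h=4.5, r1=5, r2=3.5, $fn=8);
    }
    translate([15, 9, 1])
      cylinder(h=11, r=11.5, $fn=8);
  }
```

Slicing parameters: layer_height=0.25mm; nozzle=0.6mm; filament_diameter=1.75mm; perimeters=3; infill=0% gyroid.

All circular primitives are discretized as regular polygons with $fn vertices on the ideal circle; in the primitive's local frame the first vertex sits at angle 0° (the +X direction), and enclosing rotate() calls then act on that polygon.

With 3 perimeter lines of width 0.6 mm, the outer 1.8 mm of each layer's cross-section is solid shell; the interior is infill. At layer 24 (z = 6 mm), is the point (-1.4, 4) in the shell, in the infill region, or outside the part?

infill

At z = 6 mm: the 11.5×24 cube contributes its full rectangle; the cone at (4, 2) (r1=5→r2=3.5) has section circumradius 4.500 here — a regular 8-gon; Merging all regions: the regions partially overlap (shared area 44.38 mm²), so overlapping operands fuse into one piece — 1 connected region; the r=11.5 cylinder at (15, 9) gives a regular 8-gon of circumradius 11.5 (constant along its height); After the difference (first − rest): starting from the result so far, the r=11.5 cylinder at (15, 9) partially overlaps it — only the 110.27 mm² overlap (of its 374.06 mm²) is removed, clipping the outline — 1 connected region; (whole slice rotated 55° about Z — lengths, areas and connectivity unchanged). Overall, the cross-section is a single solid region. Undo the 55° rotation: the query point maps to (2.474, 3.441) in the un-rotated model frame. The nearest boundary edge runs (0.00, 3.21)→(0.00, 24.00); distance from the point to it = 2.47 mm. The point is inside the cross-section and 2.47 mm from the nearest boundary — more than the 1.8 mm shell width (3 × 0.6), so it's in the infill interior.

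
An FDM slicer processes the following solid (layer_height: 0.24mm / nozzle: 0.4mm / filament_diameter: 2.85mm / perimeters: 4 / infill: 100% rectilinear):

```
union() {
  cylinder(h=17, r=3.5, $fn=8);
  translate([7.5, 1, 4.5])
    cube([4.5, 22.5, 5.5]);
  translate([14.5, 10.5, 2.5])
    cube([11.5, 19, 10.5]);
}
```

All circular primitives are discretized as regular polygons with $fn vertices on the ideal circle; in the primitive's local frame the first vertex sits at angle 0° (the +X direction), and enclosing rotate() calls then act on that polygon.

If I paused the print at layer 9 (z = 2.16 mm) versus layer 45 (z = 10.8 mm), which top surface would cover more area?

layer 45 (z = 10.8 mm)

Layer 9 (z = 2.16): the r=3.5 cylinder contributes a regular 8-gon of circumradius 3.5 (area = (8/2)·3.500²·sin(360°/8) = 34.65 mm²); the cube at (7.5, 1) is not intersected at this z (z outside [4.5, 10]); the cube at (14.5, 10.5) is absent (z outside [2.5, 13]); Combining (union): only the r=3.5 cylinder is present, so the union is just that shape — area = 34.65 mm². So its area = 34.65 mm². Layer 45 (z = 10.8): the r=3.5 cylinder gives a regular 8-gon of circumradius 3.5 (constant along its height) (area = (8/2)·3.500²·sin(360°/8) = 34.65 mm²); the cube at (7.5, 1) does not reach this height (z outside [4.5, 10]); the cube at (14.5, 10.5) is present — its section is the full 11.5×19 rectangle (area 218.50 mm²); Taking the union: the 2 present regions are separate (no shared area or edge), so areas and boundary lengths simply add and each stays a separate island — area = 253.15 mm². So its area = 253.15 mm². Layer 45 is larger (253.15 vs 34.65 mm²).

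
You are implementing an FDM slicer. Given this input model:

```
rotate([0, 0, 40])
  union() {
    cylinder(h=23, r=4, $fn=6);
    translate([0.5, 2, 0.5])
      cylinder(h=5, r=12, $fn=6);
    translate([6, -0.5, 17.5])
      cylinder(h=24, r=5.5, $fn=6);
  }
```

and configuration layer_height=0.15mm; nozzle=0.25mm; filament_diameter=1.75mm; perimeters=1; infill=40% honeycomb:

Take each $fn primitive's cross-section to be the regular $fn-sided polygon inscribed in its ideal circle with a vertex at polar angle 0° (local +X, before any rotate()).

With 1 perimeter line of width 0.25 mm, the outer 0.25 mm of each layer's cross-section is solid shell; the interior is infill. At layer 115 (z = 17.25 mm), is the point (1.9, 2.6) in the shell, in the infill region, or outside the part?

At z = 17.25 mm: the cylinder: section is a regular 6-gon, circumradius r=4; the cylinder at (0.5, 2) does not reach this height (z outside [0.5, 5.5]); the cylinder at (6, -0.5) is not intersected at this z (z outside [17.5, 41.5]); Taking the union: only the r=4 cylinder is present, so the union is just that shape — 1 connected region; (whole slice rotated 40° about Z — lengths, areas and connectivity unchanged). Overall, the cross-section is a single solid region. Undo the 40° rotation: the query point maps to (3.127, 0.770) in the un-rotated model frame. The nearest boundary edge runs (4.00, 0.00)→(2.00, 3.46); distance from the point to it = 0.37 mm. The point is inside the cross-section and 0.37 mm from the nearest boundary — more than the 0.25 mm shell width (1 × 0.25), so it's in the infill interior.

infill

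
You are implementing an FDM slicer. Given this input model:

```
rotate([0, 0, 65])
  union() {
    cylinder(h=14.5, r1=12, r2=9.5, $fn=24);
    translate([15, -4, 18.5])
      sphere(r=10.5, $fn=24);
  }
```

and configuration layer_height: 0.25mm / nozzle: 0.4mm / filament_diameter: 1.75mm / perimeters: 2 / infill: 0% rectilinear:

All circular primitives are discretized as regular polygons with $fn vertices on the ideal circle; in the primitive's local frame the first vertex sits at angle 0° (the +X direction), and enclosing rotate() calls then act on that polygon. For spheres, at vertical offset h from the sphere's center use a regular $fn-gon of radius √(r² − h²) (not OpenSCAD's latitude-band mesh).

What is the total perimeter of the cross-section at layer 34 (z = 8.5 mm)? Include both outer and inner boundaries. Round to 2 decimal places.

86.06 mm

At z = 8.5 mm: the cone contributes a regular 24-gon of circumradius 10.534 (interpolated between r1=12 and r2=9.5 at t=0.586) (perimeter = 2·24·10.534·sin(180°/24) = 66.00 mm); the r=10.5 sphere at (15, -4) contributes a regular 24-gon of circumradius √(10.5²−10²) = 3.202 (perimeter = 2·24·3.202·sin(180°/24) = 20.06 mm); Combining (union): the 2 present regions are separate (no shared area or edge), so areas and boundary lengths simply add and each stays a separate island — boundary = 86.06 mm; (rotated 65° about Z; rotation is an isometry so areas/perimeters/island counts are preserved). Overall, the cross-section has 2 separate islands. Total boundary length (outer) = 86.06 mm.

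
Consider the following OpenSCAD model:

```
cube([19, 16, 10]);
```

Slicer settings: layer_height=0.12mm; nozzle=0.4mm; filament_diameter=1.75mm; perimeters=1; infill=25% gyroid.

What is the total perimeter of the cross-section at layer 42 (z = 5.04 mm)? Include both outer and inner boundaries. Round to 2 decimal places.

At z = 5.04 mm: the cube is present — its section is the full 19×16 rectangle (perimeter 70.00 mm). Overall, the cross-section is a single solid region. Total boundary length (outer) = 70.00 mm.

70.00 mm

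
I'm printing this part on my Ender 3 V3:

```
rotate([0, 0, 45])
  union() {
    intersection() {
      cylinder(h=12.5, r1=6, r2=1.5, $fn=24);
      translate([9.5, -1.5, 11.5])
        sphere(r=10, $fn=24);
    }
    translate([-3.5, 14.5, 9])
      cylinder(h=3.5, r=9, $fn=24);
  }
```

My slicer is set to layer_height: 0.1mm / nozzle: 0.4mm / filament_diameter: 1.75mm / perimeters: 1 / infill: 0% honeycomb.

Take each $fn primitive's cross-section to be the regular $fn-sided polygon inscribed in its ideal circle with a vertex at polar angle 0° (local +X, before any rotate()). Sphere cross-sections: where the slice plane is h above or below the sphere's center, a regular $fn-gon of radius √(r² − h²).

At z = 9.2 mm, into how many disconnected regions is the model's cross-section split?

2

At z = 9.2 mm: the cone contributes a regular 24-gon of circumradius 2.688 (interpolated between r1=6 and r2=1.5 at t=0.736); the r=10 sphere at (9.5, -1.5) contributes a regular 24-gon of circumradius √(10²−2.3²) = 9.732; After intersecting: the r=10 sphere at (9.5, -1.5) partially overlaps the cone; clipping to the common part keeps 10.87 mm² — 1 connected region; the r=9 cylinder at (-3.5, 14.5) gives a regular 24-gon of circumradius 9 (constant along its height); Combining (union): the 2 present regions are separate (no shared area or edge), so areas and boundary lengths simply add and each stays a separate island — 2 connected regions; (rotated 45° about Z; rotation is an isometry so areas/perimeters/island counts are preserved). The result has 2 disconnected regions.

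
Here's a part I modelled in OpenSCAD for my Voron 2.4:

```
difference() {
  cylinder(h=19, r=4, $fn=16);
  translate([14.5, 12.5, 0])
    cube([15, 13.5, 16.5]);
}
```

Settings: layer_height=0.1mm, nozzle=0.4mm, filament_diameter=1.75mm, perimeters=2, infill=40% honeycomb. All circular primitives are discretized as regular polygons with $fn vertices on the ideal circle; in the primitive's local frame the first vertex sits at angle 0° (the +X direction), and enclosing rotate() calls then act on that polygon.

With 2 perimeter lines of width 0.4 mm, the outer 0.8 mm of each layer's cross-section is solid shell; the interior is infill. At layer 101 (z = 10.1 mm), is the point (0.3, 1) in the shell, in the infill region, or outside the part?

At z = 10.1 mm: the cylinder: section is a regular 16-gon, circumradius r=4; the 15×13.5 cube at (14.5, 12.5) contributes its full rectangle; Taking the first minus the rest: starting from the r=4 cylinder, the 15×13.5 cube at (14.5, 12.5) misses the remaining region (no effect) — 1 connected region. Overall, the cross-section is a single solid region. The nearest boundary edge runs (0.00, 4.00)→(1.53, 3.70); distance from the point to it = 2.88 mm. The point is inside the cross-section and 2.88 mm from the nearest boundary — more than the 0.8 mm shell width (2 × 0.4), so it's in the infill interior.

infill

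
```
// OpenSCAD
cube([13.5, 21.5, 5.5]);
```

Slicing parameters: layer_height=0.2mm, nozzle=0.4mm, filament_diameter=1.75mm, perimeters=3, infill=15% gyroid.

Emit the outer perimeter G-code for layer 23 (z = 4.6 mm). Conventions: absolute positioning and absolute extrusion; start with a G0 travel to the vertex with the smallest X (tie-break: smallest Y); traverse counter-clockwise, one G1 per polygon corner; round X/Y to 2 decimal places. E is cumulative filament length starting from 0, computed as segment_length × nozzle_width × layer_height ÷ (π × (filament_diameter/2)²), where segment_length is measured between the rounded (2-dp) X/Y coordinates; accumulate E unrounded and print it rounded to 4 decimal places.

At z = 4.6 mm: the cube (footprint 13.5×21.5) is included at this height. The outline is a single polygon with 4 vertices. Extrusion per mm of travel: 0.4 × 0.2 / (π × 0.875²) = 0.033260. Accumulating E over each segment gives final E = 2.3282.

G0 X0.00 Y0.00 Z4.60
G1 X13.50 Y0.00 E0.4490
G1 X13.50 Y21.50 E1.1641
G1 X0.00 Y21.50 E1.6131
G1 X0.00 Y0.00 E2.3282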